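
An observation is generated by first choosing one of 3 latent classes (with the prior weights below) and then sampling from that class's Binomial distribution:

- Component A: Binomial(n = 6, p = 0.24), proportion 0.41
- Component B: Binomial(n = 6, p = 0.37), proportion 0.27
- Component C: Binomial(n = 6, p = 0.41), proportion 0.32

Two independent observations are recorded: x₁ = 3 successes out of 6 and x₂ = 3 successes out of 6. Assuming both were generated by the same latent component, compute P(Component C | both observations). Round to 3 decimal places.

0.523

P(component k | x) = w_k·f_k(x) / marginal(x), where marginal(x) = Σ_j w_j·f_j(x).
Since both observations come from the same component, the likelihood for component k is f_k(x₁)·f_k(x₂).
  p_A = [0.121368] × [0.121368] = 0.0147302
  p_B = [0.253313] × [0.253313] = 0.0641673
  p_C = [0.283099] × [0.283099] = 0.0801448
Weight by the priors:
  w_A·p_A = 0.41 × 0.0147302 = 0.00603939
  w_B·p_B = 0.27 × 0.0641673 = 0.0173252
  w_C·p_C = 0.32 × 0.0801448 = 0.0256463
Denominator: 0.00603939 + 0.0173252 + 0.0256463 = 0.0490109
Responsibility of Component C: 0.0256463 / 0.0490109 ≈ 0.523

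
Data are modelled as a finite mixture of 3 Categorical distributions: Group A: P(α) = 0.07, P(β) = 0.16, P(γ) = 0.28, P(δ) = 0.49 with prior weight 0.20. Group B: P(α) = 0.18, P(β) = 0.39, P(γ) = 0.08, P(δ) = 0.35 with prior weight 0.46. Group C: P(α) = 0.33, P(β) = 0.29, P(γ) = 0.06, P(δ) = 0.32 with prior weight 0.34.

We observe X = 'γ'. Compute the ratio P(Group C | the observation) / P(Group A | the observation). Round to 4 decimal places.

The posterior odds equal the prior odds times the likelihood ratio: (π_i/π_j)·(f_i(x)/f_j(x)).
Evaluate each component's likelihood at the observed value:
  p_A = 0.28
  p_B = 0.08
  p_C = 0.06
Posterior odds = (π_C·p_C) / (π_A·p_A) = (0.34·0.06) / (0.20·0.28) = 0.0204 / 0.056 ≈ 0.3643

0.3643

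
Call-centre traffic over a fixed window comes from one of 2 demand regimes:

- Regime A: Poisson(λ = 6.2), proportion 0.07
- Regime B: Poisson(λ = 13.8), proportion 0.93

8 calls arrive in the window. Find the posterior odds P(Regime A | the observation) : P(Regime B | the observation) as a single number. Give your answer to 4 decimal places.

The posterior odds equal the prior odds times the likelihood ratio: (π_i/π_j)·(f_i(x)/f_j(x)).
Component likelihoods at x = 8 calls:
  L_A = 0.109897
  L_B = 0.0331321
Odds = (0.07/0.93) × (0.109897/0.0331321) = 0.0752688 × 3.31695 ≈ 0.2497

0.2497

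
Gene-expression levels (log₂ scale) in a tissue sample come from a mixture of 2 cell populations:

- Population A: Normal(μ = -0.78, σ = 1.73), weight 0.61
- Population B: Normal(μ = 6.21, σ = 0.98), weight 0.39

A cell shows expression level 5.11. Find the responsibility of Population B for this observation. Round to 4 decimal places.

P(component k | x) = π_k·f_k(x) / marginal(x), where marginal(x) = Σ_j π_j·f_j(x).
Evaluate each component's likelihood at the observed value:
  p_A = 0.000701147
  p_B = 0.216821
Weight by the priors:
  π_A·p_A = 0.61 × 0.000701147 = 0.0004277
  π_B·p_B = 0.39 × 0.216821 = 0.0845603
Marginal: 0.0004277 + 0.0845603 = 0.084988
Responsibility of Population B: 0.0845603 / 0.084988 ≈ 0.9950

0.9950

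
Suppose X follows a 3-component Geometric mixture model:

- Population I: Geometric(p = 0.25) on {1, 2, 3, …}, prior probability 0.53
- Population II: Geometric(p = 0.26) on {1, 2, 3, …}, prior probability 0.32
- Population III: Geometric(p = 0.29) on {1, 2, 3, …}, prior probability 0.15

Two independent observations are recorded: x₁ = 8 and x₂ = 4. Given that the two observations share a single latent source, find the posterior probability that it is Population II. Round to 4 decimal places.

P(component k | x) = w_k·f_k(x) / marginal(x), where marginal(x) = Σ_j w_j·f_j(x).
Since both observations come from the same component, the likelihood for component k is f_k(x₁)·f_k(x₂).
  f_I = [0.25·(1−0.25)^7 = 0.25·0.133484 = 0.033371] × [0.105469] = 0.00351959
  f_II = [0.26·(1−0.26)^7 = 0.26·0.121513 = 0.0315933] × [0.105358] = 0.00332862
  f_III = [0.29·(1−0.29)^7 = 0.29·0.0909512 = 0.0263758] × [0.103794] = 0.00273766
Unnormalised posteriors:
  w_I·f_I = 0.53 × 0.00351959 = 0.00186539
  w_II·f_II = 0.32 × 0.00332862 = 0.00106516
  w_III·f_III = 0.15 × 0.00273766 = 0.000410649
Evidence: 0.00186539 + 0.00106516 + 0.000410649 = 0.00334119
P(Population II | x₁, x₂) = 0.00106516 / 0.00334119 ≈ 0.3188

0.3188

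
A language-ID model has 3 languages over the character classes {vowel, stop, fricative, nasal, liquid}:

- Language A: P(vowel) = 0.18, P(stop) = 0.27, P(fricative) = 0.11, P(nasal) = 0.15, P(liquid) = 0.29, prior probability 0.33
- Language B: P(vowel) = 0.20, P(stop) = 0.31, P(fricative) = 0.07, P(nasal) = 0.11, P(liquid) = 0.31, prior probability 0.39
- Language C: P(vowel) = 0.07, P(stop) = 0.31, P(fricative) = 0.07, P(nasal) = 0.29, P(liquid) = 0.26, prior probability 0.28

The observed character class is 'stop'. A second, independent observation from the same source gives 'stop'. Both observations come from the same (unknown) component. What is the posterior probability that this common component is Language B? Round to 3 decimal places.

P(component k | x) = π_k·f_k(x) / marginal(x), where marginal(x) = Σ_j π_j·f_j(x).
Since both observations come from the same component, the likelihood for component k is f_k(x₁)·f_k(x₂).
  L_A = [P(stop | comp) = 0.27] × [0.27] = 0.0729
  L_B = [P(stop | comp) = 0.31] × [0.31] = 0.0961
  L_C = [P(stop | comp) = 0.31] × [0.31] = 0.0961
Weight by the priors:
  π_A·L_A = 0.33 × 0.0729 = 0.024057
  π_B·L_B = 0.39 × 0.0961 = 0.037479
  π_C·L_C = 0.28 × 0.0961 = 0.026908
Sum: 0.024057 + 0.037479 + 0.026908 = 0.088444
P(Language B | x₁,x₂) = 0.037479 / 0.088444 ≈ 0.424

0.424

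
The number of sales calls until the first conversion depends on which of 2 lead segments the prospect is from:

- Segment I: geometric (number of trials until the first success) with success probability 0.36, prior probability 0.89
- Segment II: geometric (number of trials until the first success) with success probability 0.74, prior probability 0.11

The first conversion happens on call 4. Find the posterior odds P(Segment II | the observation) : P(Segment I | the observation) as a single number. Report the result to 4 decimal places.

0.0170

Posterior odds = (π_i f_i(x)) / (π_j f_j(x)); the normalising sum cancels.
Component likelihoods at x = 4:
  f_I = 0.0943718
  f_II = 0.0130062
Odds = (0.11/0.89) × (0.0130062/0.0943718) = 0.123596 × 0.137819 ≈ 0.0170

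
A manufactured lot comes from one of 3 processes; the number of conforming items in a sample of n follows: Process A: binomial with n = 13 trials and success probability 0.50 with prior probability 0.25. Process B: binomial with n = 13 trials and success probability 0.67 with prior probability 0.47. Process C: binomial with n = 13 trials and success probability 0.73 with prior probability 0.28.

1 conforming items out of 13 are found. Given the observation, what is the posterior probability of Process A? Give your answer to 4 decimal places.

0.9821

P(component k | x) = P(Z=k)·f_k(x) / marginal(x), where marginal(x) = Σ_j P(Z=j)·f_j(x).
Component likelihoods at x = 1 conforming items out of 13:
  f_A = 0.00158691
  f_B = 1.45273e-05
  f_C = 1.4244e-06
Weight by the priors:
  P(Z=A)·f_A = 0.25 × 0.00158691 = 0.000396729
  P(Z=B)·f_B = 0.47 × 1.45273e-05 = 6.82784e-06
  P(Z=C)·f_C = 0.28 × 1.4244e-06 = 3.98831e-07
Sum: 0.000396729 + 6.82784e-06 + 3.98831e-07 = 0.000403955
Responsibility of Process A: 0.000396729 / 0.000403955 ≈ 0.9821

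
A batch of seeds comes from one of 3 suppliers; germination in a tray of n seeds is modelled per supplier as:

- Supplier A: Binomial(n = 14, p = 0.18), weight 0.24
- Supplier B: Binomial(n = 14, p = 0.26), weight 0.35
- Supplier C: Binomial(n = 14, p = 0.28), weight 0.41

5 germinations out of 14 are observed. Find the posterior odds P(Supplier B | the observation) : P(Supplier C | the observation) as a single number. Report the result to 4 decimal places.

0.7541

Since P(k|x) ∝ w_k f_k(x), the posterior odds are w_i f_i(x) / (w_j f_j(x)).
Binomial probabilities:
  p_A = C(14,5)·0.18^5·0.82^9 = 2002·0.000188957·0.16762 = 0.0634091
  p_B = C(14,5)·0.26^5·0.74^9 = 2002·0.00118814·0.0665404 = 0.158276
  p_C = C(14,5)·0.28^5·0.72^9 = 2002·0.00172104·0.0519987 = 0.179162
Posterior odds = (w_B·p_B) / (w_C·p_C) = (0.35·0.158276) / (0.41·0.179162) = 0.0553968 / 0.0734566 ≈ 0.7541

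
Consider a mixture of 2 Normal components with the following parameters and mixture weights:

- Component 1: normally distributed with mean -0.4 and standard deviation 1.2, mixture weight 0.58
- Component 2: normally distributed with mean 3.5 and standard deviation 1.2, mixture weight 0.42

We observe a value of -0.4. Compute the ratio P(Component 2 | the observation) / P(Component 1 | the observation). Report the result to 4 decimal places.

0.0037

Posterior odds = (P(Z=i) f_i(x)) / (P(Z=j) f_j(x)); the normalising sum cancels.
Component likelihoods at x = -0.4:
  p_1 = (1/(1.2·√(2π)))·exp(−(-0.4−-0.4)²/(2·1.2²)) = 0.332452·exp(-0.00000) = 0.332452
  p_2 = (1/(1.2·√(2π)))·exp(−(-0.4−3.5)²/(2·1.2²)) = 0.332452·exp(-5.28125) = 0.00169087
Posterior odds = (P(Z=2)·p_2) / (P(Z=1)·p_1) = (0.42·0.00169087) / (0.58·0.332452) = 0.000710167 / 0.192822 ≈ 0.0037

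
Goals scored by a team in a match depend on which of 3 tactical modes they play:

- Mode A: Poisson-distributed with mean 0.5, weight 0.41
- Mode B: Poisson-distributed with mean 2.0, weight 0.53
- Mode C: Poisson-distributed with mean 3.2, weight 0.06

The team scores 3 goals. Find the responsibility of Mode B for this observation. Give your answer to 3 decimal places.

Apply Bayes' rule: the posterior for each component is proportional to its prior times its likelihood at x.
Evaluate each component's likelihood at the observed value:
  f_A = 0.0126361
  f_B = 0.180447
  f_C = 0.222616
Weight by the priors:
  π_A·f_A = 0.41 × 0.0126361 = 0.00518078
  π_B·f_B = 0.53 × 0.180447 = 0.0956369
  π_C·f_C = 0.06 × 0.222616 = 0.013357
Evidence: 0.00518078 + 0.0956369 + 0.013357 = 0.114175
P(Mode B | x) ≈ 0.838

0.838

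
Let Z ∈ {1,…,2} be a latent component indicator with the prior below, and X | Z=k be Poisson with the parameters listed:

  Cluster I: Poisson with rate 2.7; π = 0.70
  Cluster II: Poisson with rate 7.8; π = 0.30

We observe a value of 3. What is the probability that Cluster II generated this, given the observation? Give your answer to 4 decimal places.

P(component k | x) = P(Z=k)·f_k(x) / marginal(x), where marginal(x) = Σ_j P(Z=j)·f_j(x).
Evaluate each component's likelihood at the observed value:
  L_I = e^(−2.7)·2.7^3/3! = 0.220468
  L_II = e^(−7.8)·7.8^3/3! = 0.0324068
Unnormalised posteriors:
  P(Z=I)·L_I = 0.70 × 0.220468 = 0.154327
  P(Z=II)·L_II = 0.30 × 0.0324068 = 0.00972203
Denominator: 0.154327 + 0.00972203 = 0.164049
Responsibility of Cluster II: 0.00972203 / 0.164049 ≈ 0.0593

0.0593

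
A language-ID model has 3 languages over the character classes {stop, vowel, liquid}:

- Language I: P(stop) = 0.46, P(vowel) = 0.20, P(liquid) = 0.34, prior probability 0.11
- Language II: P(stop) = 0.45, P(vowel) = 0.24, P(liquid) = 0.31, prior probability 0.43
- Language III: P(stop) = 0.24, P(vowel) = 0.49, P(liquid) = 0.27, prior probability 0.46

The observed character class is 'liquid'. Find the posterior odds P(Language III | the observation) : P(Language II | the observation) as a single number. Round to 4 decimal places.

0.9317

Only the two components matter; the odds are (π_i f_i(x)) / (π_j f_j(x)).
Evaluate each component's likelihood at the observed value:
  p_I = P(liquid | comp) = 0.34
  p_II = P(liquid | comp) = 0.31
  p_III = P(liquid | comp) = 0.27
0.1242 / 0.1333 ≈ 0.9317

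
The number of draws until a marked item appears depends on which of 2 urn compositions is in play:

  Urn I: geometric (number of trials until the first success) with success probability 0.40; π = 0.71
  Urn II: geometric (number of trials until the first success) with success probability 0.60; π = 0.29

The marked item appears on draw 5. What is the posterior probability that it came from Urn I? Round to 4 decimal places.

Posterior ∝ prior × likelihood, so P(k | x) ∝ w_k f_k(x); normalise over all components.
Evaluate each component's likelihood at the observed value:
  L_I = 0.40·(1−0.40)^4 = 0.40·0.1296 = 0.05184
  L_II = 0.60·(1−0.60)^4 = 0.60·0.0256 = 0.01536
Multiply by the mixture weights:
  w_I·L_I = 0.71 × 0.05184 = 0.0368064
  w_II·L_II = 0.29 × 0.01536 = 0.0044544
Marginal: 0.0368064 + 0.0044544 = 0.0412608
Responsibility of Urn I: 0.0368064 / 0.0412608 ≈ 0.8920

0.8920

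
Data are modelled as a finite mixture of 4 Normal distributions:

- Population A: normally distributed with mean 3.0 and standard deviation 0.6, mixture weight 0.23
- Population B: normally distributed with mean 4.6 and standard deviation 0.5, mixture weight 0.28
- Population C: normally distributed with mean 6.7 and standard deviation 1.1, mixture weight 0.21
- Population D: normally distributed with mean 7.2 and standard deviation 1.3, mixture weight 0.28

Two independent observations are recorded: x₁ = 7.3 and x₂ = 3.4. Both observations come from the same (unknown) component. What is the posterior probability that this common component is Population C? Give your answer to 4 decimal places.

0.4189

Posterior ∝ prior × likelihood, so P(k | x) ∝ w_k f_k(x); normalise over all components.
Since both observations come from the same component, the likelihood for component k is f_k(x₁)·f_k(x₂).
  p_A = [4.67558e-12] × [0.532413] = 2.48934e-12
  p_B = [3.71472e-07] × [0.0447891] = 1.66379e-08
  p_C = [0.312544] × [0.00402895] = 0.00125923
  p_D = [0.305972] × [0.00428133] = 0.00130997
Multiply by the mixture weights:
  w_A·p_A = 0.23 × 2.48934e-12 = 5.72548e-13
  w_B·p_B = 0.28 × 1.66379e-08 = 4.65861e-09
  w_C·p_C = 0.21 × 0.00125923 = 0.000264438
  w_D·p_D = 0.28 × 0.00130997 = 0.000366791
Denominator: 5.72548e-13 + 4.65861e-09 + 0.000264438 + 0.000366791 = 0.000631233
So the posterior for Population C is 0.000264438 / 0.000631233 ≈ 0.4189.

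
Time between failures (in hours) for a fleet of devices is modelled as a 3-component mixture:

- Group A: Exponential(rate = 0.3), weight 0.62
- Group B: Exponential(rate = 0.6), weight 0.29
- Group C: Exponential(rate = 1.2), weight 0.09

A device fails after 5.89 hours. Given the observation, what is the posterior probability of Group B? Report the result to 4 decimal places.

0.1375

The responsibility of component k is w_k f_k(x) divided by Σ_j w_j f_j(x).
Evaluate each component's likelihood at the observed value:
  f_A = 0.0512534
  f_B = 0.0175128
  f_C = 0.00102232
Unnormalised posteriors:
  w_A·f_A = 0.62 × 0.0512534 = 0.0317771
  w_B·f_B = 0.29 × 0.0175128 = 0.0050787
  w_C·f_C = 0.09 × 0.00102232 = 9.2009e-05
Sum: 0.0317771 + 0.0050787 + 9.2009e-05 = 0.0369478
P(Group B | the observation) ≈ 0.1375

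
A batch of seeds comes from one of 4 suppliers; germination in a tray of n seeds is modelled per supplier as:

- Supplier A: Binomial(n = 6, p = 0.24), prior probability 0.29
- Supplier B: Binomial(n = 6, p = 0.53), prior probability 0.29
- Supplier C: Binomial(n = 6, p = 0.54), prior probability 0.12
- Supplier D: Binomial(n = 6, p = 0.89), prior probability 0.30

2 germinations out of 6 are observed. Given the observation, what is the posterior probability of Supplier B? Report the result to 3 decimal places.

The responsibility of component k is π_k f_k(x) divided by Σ_j π_j f_j(x).
Binomial probabilities:
  L_A = C(6,2)·0.24^2·0.76^4 = 15·0.0576·0.333622 = 0.288249
  L_B = C(6,2)·0.53^2·0.47^4 = 15·0.2809·0.0487968 = 0.205605
  L_C = C(6,2)·0.54^2·0.46^4 = 15·0.2916·0.0447746 = 0.195844
  L_D = C(6,2)·0.89^2·0.11^4 = 15·0.7921·0.00014641 = 0.00173957
Weight by the priors:
  π_A·L_A = 0.29 × 0.288249 = 0.0835923
  π_B·L_B = 0.29 × 0.205605 = 0.0596256
  π_C·L_C = 0.12 × 0.195844 = 0.0235013
  π_D·L_D = 0.30 × 0.00173957 = 0.000521871
Denominator: 0.0835923 + 0.0596256 + 0.0235013 + 0.000521871 = 0.167241
Responsibility of Supplier B: 0.0596256 / 0.167241 ≈ 0.357

0.357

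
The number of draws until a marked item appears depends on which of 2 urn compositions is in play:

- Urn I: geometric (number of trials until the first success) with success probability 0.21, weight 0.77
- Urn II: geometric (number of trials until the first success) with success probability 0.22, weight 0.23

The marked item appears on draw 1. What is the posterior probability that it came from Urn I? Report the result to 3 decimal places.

0.762

Apply Bayes' rule: the posterior for each component is proportional to its prior times its likelihood at x.
Evaluate each component's likelihood at the observed value:
  f_I = 0.21·(1−0.21)^0 = 0.21·1 = 0.21
  f_II = 0.22·(1−0.22)^0 = 0.22·1 = 0.22
Multiply by the mixture weights:
  P(Z=I)·f_I = 0.77 × 0.21 = 0.1617
  P(Z=II)·f_II = 0.23 × 0.22 = 0.0506
Denominator: 0.1617 + 0.0506 = 0.2123
Responsibility of Urn I: 0.1617 / 0.2123 ≈ 0.762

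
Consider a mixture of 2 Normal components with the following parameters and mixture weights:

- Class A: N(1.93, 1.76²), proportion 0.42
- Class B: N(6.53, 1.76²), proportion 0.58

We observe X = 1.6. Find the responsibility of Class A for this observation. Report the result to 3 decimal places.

By Bayes' theorem, P(k | x) = π_k f_k(x) / Σ_j π_j f_j(x).
Normal densities:
  L_A = (1/(1.76·√(2π)))·exp(−(1.6−1.93)²/(2·1.76²)) = 0.226672·exp(-0.01758) = 0.222722
  L_B = (1/(1.76·√(2π)))·exp(−(1.6−6.53)²/(2·1.76²)) = 0.226672·exp(-3.92318) = 0.00448313
Multiply by the mixture weights:
  π_A·L_A = 0.42 × 0.222722 = 0.0935433
  π_B·L_B = 0.58 × 0.00448313 = 0.00260021
Denominator: 0.0935433 + 0.00260021 = 0.0961435
So the posterior for Class A is 0.0935433 / 0.0961435 ≈ 0.973.

0.973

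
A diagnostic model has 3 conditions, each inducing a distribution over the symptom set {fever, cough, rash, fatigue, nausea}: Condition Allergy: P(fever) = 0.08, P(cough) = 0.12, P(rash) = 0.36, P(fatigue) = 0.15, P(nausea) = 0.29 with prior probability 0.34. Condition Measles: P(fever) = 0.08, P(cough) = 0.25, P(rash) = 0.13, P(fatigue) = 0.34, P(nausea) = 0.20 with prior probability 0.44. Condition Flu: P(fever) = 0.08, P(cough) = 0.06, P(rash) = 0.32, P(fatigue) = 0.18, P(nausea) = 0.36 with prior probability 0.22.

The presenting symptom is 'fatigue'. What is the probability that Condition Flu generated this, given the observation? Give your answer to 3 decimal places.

0.165

The responsibility of component k is π_k f_k(x) divided by Σ_j π_j f_j(x).
Evaluate each component's likelihood at the observed value:
  p_Allergy = P(fatigue | comp) = 0.15
  p_Measles = P(fatigue | comp) = 0.34
  p_Flu = P(fatigue | comp) = 0.18
Prior × likelihood for each component:
  π_Allergy·p_Allergy = 0.34 × 0.15 = 0.051
  π_Measles·p_Measles = 0.44 × 0.34 = 0.1496
  π_Flu·p_Flu = 0.22 × 0.18 = 0.0396
Marginal: 0.051 + 0.1496 + 0.0396 = 0.2402
So the posterior for Condition Flu is 0.0396 / 0.2402 ≈ 0.165.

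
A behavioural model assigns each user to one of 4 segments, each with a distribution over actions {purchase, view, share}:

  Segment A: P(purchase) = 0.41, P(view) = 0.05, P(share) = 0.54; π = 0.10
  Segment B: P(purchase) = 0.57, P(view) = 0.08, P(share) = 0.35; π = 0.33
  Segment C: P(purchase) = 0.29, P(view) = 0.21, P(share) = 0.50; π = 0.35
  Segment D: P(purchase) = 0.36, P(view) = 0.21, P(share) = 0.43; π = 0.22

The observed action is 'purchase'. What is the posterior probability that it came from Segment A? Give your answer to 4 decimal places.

0.1000

Apply Bayes' rule: the posterior for each component is proportional to its prior times its likelihood at x.
Categorical probabilities:
  L_A = 0.41
  L_B = 0.57
  L_C = 0.29
  L_D = 0.36
Unnormalised posteriors:
  P(Z=A)·L_A = 0.10 × 0.41 = 0.041
  P(Z=B)·L_B = 0.33 × 0.57 = 0.1881
  P(Z=C)·L_C = 0.35 × 0.29 = 0.1015
  P(Z=D)·L_D = 0.22 × 0.36 = 0.0792
Denominator: 0.041 + 0.1881 + 0.1015 + 0.0792 = 0.4098
So the posterior for Segment A is 0.041 / 0.4098 ≈ 0.1000.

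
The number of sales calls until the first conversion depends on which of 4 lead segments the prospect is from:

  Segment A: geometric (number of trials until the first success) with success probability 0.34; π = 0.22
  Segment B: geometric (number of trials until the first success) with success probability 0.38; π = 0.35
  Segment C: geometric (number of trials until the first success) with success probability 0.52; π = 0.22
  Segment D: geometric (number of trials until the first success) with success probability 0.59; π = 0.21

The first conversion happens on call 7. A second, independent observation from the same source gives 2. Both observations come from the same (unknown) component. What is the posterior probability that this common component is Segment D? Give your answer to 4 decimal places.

0.0389

By Bayes' theorem, P(k | x) = π_k f_k(x) / Σ_j π_j f_j(x).
Since both observations come from the same component, the likelihood for component k is f_k(x₁)·f_k(x₂).
  p_A = [0.34·(1−0.34)^6 = 0.34·0.082654 = 0.0281023] × [0.2244] = 0.00630617
  p_B = [0.38·(1−0.38)^6 = 0.38·0.0568002 = 0.0215841] × [0.2356] = 0.00508521
  p_C = [0.52·(1−0.52)^6 = 0.52·0.0122306 = 0.00635991] × [0.2496] = 0.00158743
  p_D = [0.59·(1−0.59)^6 = 0.59·0.0047501 = 0.00280256] × [0.2419] = 0.00067794
Multiply by the mixture weights:
  π_A·p_A = 0.22 × 0.00630617 = 0.00138736
  π_B·p_B = 0.35 × 0.00508521 = 0.00177982
  π_C·p_C = 0.22 × 0.00158743 = 0.000349235
  π_D·p_D = 0.21 × 0.00067794 = 0.000142367
Evidence: 0.00138736 + 0.00177982 + 0.000349235 + 0.000142367 = 0.00365878
Responsibility of Segment D: 0.000142367 / 0.00365878 ≈ 0.0389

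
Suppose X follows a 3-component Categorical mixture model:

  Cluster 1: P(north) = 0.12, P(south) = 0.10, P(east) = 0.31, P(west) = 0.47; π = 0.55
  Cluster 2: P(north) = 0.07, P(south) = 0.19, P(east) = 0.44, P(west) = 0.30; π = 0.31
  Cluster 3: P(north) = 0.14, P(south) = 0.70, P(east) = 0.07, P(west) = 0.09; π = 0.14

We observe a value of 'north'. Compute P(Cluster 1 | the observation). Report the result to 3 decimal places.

Posterior ∝ prior × likelihood, so P(k | x) ∝ π_k f_k(x); normalise over all components.
Categorical probabilities:
  f_1 = 0.12
  f_2 = 0.07
  f_3 = 0.14
Multiply by the mixture weights:
  π_1·f_1 = 0.55 × 0.12 = 0.066
  π_2·f_2 = 0.31 × 0.07 = 0.0217
  π_3·f_3 = 0.14 × 0.14 = 0.0196
Denominator: 0.066 + 0.0217 + 0.0196 = 0.1073
P(Cluster 1 | data) = 0.066 / 0.1073 ≈ 0.615

0.615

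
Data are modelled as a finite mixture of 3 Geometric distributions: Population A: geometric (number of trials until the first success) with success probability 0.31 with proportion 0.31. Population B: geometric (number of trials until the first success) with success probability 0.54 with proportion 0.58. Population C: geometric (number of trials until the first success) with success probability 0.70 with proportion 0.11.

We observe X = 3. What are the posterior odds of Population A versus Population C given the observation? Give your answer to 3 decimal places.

Posterior odds = (π_i f_i(x)) / (π_j f_j(x)); the normalising sum cancels.
Component likelihoods at x = 3:
  L_A = 0.147591
  L_B = 0.114264
  L_C = 0.063
0.0457532 / 0.00693 ≈ 6.602

6.602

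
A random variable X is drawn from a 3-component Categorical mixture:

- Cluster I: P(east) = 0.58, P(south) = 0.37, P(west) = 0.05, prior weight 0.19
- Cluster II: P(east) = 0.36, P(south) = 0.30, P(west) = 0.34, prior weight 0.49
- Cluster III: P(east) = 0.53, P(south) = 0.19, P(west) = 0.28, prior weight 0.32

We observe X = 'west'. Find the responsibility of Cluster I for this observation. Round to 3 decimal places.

The responsibility of component k is w_k f_k(x) divided by Σ_j w_j f_j(x).
Evaluate each component's likelihood at the observed value:
  p_I = 0.05
  p_II = 0.34
  p_III = 0.28
Multiply by the mixture weights:
  w_I·p_I = 0.19 × 0.05 = 0.0095
  w_II·p_II = 0.49 × 0.34 = 0.1666
  w_III·p_III = 0.32 × 0.28 = 0.0896
Denominator: 0.0095 + 0.1666 + 0.0896 = 0.2657
Responsibility of Cluster I: 0.0095 / 0.2657 ≈ 0.036

0.036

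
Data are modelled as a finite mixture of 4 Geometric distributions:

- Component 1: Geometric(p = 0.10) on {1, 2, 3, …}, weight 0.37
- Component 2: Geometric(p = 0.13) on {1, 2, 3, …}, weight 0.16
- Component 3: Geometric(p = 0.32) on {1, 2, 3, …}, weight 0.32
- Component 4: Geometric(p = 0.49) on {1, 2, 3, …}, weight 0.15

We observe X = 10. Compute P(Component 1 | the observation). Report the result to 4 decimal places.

0.6067

By Bayes' theorem, P(k | x) = P(Z=k) f_k(x) / Σ_j P(Z=j) f_j(x).
Evaluate each component's likelihood at the observed value:
  p_1 = 0.038742
  p_2 = 0.0371207
  p_3 = 0.00994787
  p_4 = 0.00114374
Prior × likelihood for each component:
  P(Z=1)·p_1 = 0.37 × 0.038742 = 0.0143346
  P(Z=2)·p_2 = 0.16 × 0.0371207 = 0.00593932
  P(Z=3)·p_3 = 0.32 × 0.00994787 = 0.00318332
  P(Z=4)·p_4 = 0.15 × 0.00114374 = 0.000171561
Denominator: 0.0143346 + 0.00593932 + 0.00318332 + 0.000171561 = 0.0236288
P(Component 1 | the observation) = 0.0143346 / 0.0236288 ≈ 0.6067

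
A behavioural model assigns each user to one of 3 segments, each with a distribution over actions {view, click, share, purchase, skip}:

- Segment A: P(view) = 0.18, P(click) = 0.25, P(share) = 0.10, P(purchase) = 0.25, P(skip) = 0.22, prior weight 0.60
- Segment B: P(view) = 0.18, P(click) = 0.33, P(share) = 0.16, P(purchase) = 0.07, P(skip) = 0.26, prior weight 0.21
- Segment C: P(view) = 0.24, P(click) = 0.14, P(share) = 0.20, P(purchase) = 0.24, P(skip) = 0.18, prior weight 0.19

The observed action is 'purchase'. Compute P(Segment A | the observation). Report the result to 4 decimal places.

0.7133

Posterior ∝ prior × likelihood, so P(k | x) ∝ π_k f_k(x); normalise over all components.
Categorical probabilities:
  L_A = 0.25
  L_B = 0.07
  L_C = 0.24
Unnormalised posteriors:
  π_A·L_A = 0.60 × 0.25 = 0.15
  π_B·L_B = 0.21 × 0.07 = 0.0147
  π_C·L_C = 0.19 × 0.24 = 0.0456
Normaliser: 0.15 + 0.0147 + 0.0456 = 0.2103
Responsibility of Segment A: 0.15 / 0.2103 ≈ 0.7133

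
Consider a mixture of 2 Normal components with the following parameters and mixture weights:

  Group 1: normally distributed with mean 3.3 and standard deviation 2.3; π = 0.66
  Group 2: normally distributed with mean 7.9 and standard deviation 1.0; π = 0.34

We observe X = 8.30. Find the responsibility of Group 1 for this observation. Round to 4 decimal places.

By Bayes' theorem, P(k | x) = π_k f_k(x) / Σ_j π_j f_j(x).
Normal densities:
  L_1 = 0.0163293
  L_2 = 0.36827
Multiply by the mixture weights:
  π_1·L_1 = 0.66 × 0.0163293 = 0.0107773
  π_2·L_2 = 0.34 × 0.36827 = 0.125212
Evidence: 0.0107773 + 0.125212 = 0.135989
P(Group 1 | 8.30) ≈ 0.0793

0.0793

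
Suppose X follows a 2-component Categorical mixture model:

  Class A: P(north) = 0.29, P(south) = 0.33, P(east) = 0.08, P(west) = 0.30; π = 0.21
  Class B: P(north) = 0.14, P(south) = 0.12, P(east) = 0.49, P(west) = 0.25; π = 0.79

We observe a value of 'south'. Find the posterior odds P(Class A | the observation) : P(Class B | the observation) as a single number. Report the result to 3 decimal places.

Only the two components matter; the odds are (P(Z=i) f_i(x)) / (P(Z=j) f_j(x)).
Evaluate each component's likelihood at the observed value:
  p_A = 0.33
  p_B = 0.12
Posterior odds = (P(Z=A)·p_A) / (P(Z=B)·p_B) = (0.21·0.33) / (0.79·0.12) = 0.0693 / 0.0948 ≈ 0.731

0.731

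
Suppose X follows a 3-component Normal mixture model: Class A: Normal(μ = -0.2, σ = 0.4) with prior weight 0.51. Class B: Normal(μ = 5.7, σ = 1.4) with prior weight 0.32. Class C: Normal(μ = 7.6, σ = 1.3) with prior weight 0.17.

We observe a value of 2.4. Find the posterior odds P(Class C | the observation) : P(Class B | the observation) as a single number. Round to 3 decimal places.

0.003

Only the two components matter; the odds are (π_i f_i(x)) / (π_j f_j(x)).
Evaluate each component's likelihood at the observed value:
  f_A = 6.67389e-10
  f_B = 0.0177127
  f_C = 0.000102946
Odds = (0.17/0.32) × (0.000102946/0.0177127) = 0.53125 × 0.005812 ≈ 0.003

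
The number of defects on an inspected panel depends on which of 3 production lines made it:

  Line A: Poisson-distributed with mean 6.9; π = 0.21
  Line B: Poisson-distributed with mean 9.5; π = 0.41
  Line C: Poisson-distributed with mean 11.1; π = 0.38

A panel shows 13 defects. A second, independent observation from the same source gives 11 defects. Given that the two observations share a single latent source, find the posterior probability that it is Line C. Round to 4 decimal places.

Apply Bayes' rule: the posterior for each component is proportional to its prior times its likelihood at x.
Since both observations come from the same component, the likelihood for component k is f_k(x₁)·f_k(x₂).
  p_A = [e^(−6.9)·6.9^13/13! = 0.0130055] × [0.042614] = 0.000554215
  p_B = [e^(−9.5)·9.5^13/13! = 0.0617062] × [0.106661] = 0.00658166
  p_C = [e^(−11.1)·11.1^13/13! = 0.0942431] × [0.119324] = 0.0112455
Multiply by the mixture weights:
  w_A·p_A = 0.21 × 0.000554215 = 0.000116385
  w_B·p_B = 0.41 × 0.00658166 = 0.00269848
  w_C·p_C = 0.38 × 0.0112455 = 0.00427328
Denominator: 0.000116385 + 0.00269848 + 0.00427328 = 0.00708815
P(Line C | x) = 0.00427328 / 0.00708815 ≈ 0.6029

0.6029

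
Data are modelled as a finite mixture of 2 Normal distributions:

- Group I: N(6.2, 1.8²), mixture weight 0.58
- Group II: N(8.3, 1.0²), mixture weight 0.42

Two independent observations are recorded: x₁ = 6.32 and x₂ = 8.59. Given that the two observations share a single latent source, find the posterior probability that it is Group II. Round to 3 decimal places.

0.434

P(component k | x) = P(Z=k)·f_k(x) / marginal(x), where marginal(x) = Σ_j P(Z=j)·f_j(x).
Since both observations come from the same component, the likelihood for component k is f_k(x₁)·f_k(x₂).
  p_I = [0.221143] × [0.0917927] = 0.0202993
  p_II = [0.0561831] × [0.382515] = 0.0214909
Multiply by the mixture weights:
  P(Z=I)·p_I = 0.58 × 0.0202993 = 0.0117736
  P(Z=II)·p_II = 0.42 × 0.0214909 = 0.00902617
Sum: 0.0117736 + 0.00902617 = 0.0207998
Responsibility of Group II: 0.00902617 / 0.0207998 ≈ 0.434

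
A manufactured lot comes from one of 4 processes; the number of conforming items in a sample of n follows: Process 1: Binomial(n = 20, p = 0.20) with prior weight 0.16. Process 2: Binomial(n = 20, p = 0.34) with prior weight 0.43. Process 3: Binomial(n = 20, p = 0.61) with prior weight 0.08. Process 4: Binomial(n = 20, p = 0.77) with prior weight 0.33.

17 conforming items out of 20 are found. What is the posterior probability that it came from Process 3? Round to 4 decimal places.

P(component k | x) = π_k·f_k(x) / marginal(x), where marginal(x) = Σ_j π_j·f_j(x).
Binomial probabilities:
  L_1 = 7.65041e-10
  L_2 = 3.55368e-06
  L_3 = 0.0151602
  L_4 = 0.163091
Weight by the priors:
  π_1·L_1 = 0.16 × 7.65041e-10 = 1.22407e-10
  π_2·L_2 = 0.43 × 3.55368e-06 = 1.52808e-06
  π_3·L_3 = 0.08 × 0.0151602 = 0.00121282
  π_4·L_4 = 0.33 × 0.163091 = 0.0538201
Normaliser: 1.22407e-10 + 1.52808e-06 + 0.00121282 + 0.0538201 = 0.0550345
P(Process 3 | 17 conforming items out of 20) = 0.00121282 / 0.0550345 ≈ 0.0220

0.0220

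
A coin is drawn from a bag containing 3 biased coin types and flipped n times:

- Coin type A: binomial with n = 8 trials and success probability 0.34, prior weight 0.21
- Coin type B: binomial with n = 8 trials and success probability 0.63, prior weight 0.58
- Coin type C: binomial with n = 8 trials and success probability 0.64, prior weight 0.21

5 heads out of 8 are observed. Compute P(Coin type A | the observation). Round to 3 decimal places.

0.065

The responsibility of component k is w_k f_k(x) divided by Σ_j w_j f_j(x).
Component likelihoods at x = 5 heads out of 8:
  f_A = C(8,5)·0.34^5·0.66^3 = 56·0.00454354·0.287496 = 0.07315
  f_B = C(8,5)·0.63^5·0.37^3 = 56·0.0992437·0.050653 = 0.281511
  f_C = C(8,5)·0.64^5·0.36^3 = 56·0.107374·0.046656 = 0.28054
Unnormalised posteriors:
  w_A·f_A = 0.21 × 0.07315 = 0.0153615
  w_B·f_B = 0.58 × 0.281511 = 0.163277
  w_C·f_C = 0.21 × 0.28054 = 0.0589135
Denominator: 0.0153615 + 0.163277 + 0.0589135 = 0.237552
P(Coin type A | the observation) ≈ 0.065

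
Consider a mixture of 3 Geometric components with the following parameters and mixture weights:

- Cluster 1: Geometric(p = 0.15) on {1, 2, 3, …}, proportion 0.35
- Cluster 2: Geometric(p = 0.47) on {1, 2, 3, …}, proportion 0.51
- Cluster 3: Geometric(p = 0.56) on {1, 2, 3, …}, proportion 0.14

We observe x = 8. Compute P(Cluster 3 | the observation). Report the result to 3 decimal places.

The responsibility of component k is π_k f_k(x) divided by Σ_j π_j f_j(x).
Geometric probabilities:
  p_1 = 0.15·(1−0.15)^7 = 0.15·0.320577 = 0.0480866
  p_2 = 0.47·(1−0.47)^7 = 0.47·0.0117471 = 0.00552114
  p_3 = 0.56·(1−0.56)^7 = 0.56·0.00319278 = 0.00178796
Unnormalised posteriors:
  π_1·p_1 = 0.35 × 0.0480866 = 0.0168303
  π_2·p_2 = 0.51 × 0.00552114 = 0.00281578
  π_3·p_3 = 0.14 × 0.00178796 = 0.000250314
Denominator: 0.0168303 + 0.00281578 + 0.000250314 = 0.0198964
P(Cluster 3 | 8) ≈ 0.013

0.013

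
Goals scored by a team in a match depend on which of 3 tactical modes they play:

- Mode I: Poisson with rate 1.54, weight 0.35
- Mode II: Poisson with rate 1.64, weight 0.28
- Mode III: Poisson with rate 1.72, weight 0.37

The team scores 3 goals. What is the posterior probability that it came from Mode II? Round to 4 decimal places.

0.2816

The responsibility of component k is π_k f_k(x) divided by Σ_j π_j f_j(x).
Poisson probabilities:
  p_I = 0.130496
  p_II = 0.142606
  p_III = 0.151861
Prior × likelihood for each component:
  π_I·p_I = 0.35 × 0.130496 = 0.0456736
  π_II·p_II = 0.28 × 0.142606 = 0.0399296
  π_III·p_III = 0.37 × 0.151861 = 0.0561887
Marginal: 0.0456736 + 0.0399296 + 0.0561887 = 0.141792
P(Mode II | x) ≈ 0.2816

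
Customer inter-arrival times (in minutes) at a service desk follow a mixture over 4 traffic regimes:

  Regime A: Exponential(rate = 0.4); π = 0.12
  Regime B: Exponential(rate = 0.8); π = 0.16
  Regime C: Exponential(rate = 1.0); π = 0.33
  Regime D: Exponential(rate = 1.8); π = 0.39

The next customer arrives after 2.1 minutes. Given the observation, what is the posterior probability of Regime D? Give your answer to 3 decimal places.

0.159

The responsibility of component k is π_k f_k(x) divided by Σ_j π_j f_j(x).
Exponential densities:
  p_A = 0.172684
  p_B = 0.149099
  p_C = 0.122456
  p_D = 0.0410808
Prior × likelihood for each component:
  π_A·p_A = 0.12 × 0.172684 = 0.0207221
  π_B·p_B = 0.16 × 0.149099 = 0.0238559
  π_C·p_C = 0.33 × 0.122456 = 0.0404106
  π_D·p_D = 0.39 × 0.0410808 = 0.0160215
Denominator: 0.0207221 + 0.0238559 + 0.0404106 + 0.0160215 = 0.10101
Responsibility of Regime D: 0.0160215 / 0.10101 ≈ 0.159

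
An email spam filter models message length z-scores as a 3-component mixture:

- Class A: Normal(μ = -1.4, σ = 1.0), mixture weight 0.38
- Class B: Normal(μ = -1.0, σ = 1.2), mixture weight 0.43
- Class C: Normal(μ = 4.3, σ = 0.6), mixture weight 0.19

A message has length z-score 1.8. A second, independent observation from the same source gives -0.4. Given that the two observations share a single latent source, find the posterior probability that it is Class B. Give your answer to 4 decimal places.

Posterior ∝ prior × likelihood, so P(k | x) ∝ π_k f_k(x); normalise over all components.
Since both observations come from the same component, the likelihood for component k is f_k(x₁)·f_k(x₂).
  L_A = [0.00238409] × [0.241971] = 0.00057688
  L_B = [0.0218516] × [0.293388] = 0.00641098
  L_C = [0.000112938] × [3.15038e-14] = 3.55799e-18
Unnormalised posteriors:
  π_A·L_A = 0.38 × 0.00057688 = 0.000219214
  π_B·L_B = 0.43 × 0.00641098 = 0.00275672
  π_C·L_C = 0.19 × 3.55799e-18 = 6.76017e-19
Denominator: 0.000219214 + 0.00275672 + 6.76017e-19 = 0.00297594
Responsibility of Class B: 0.00275672 / 0.00297594 ≈ 0.9263

0.9263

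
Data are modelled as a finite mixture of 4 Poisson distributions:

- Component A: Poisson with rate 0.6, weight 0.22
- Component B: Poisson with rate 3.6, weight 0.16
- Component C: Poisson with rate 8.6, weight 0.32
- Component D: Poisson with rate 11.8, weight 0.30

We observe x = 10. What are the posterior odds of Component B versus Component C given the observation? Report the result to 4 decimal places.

Posterior odds = (P(Z=i) f_i(x)) / (P(Z=j) f_j(x)); the normalising sum cancels.
Component likelihoods at x = 10:
  L_A = 9.14477e-10
  L_B = 0.00275297
  L_C = 0.112277
  L_D = 0.108239
0.000440476 / 0.0359285 ≈ 0.0123

0.0123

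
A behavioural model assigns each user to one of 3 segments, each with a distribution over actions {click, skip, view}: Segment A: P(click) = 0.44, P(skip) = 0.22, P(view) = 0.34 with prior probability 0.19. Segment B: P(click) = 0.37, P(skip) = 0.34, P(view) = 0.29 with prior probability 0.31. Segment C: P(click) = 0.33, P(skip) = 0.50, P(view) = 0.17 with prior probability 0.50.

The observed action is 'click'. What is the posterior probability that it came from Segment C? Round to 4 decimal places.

0.4542

The responsibility of component k is w_k f_k(x) divided by Σ_j w_j f_j(x).
Component likelihoods at x = 'click':
  L_A = 0.44
  L_B = 0.37
  L_C = 0.33
Weight by the priors:
  w_A·L_A = 0.19 × 0.44 = 0.0836
  w_B·L_B = 0.31 × 0.37 = 0.1147
  w_C·L_C = 0.50 × 0.33 = 0.165
Evidence: 0.0836 + 0.1147 + 0.165 = 0.3633
Responsibility of Segment C: 0.165 / 0.3633 ≈ 0.4542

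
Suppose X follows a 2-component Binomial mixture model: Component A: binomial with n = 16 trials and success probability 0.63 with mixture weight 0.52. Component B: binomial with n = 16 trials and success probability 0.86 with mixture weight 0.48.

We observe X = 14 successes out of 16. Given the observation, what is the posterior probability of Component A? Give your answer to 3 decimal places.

Apply Bayes' rule: the posterior for each component is proportional to its prior times its likelihood at x.
Evaluate each component's likelihood at the observed value:
  L_A = C(16,14)·0.63^14·0.37^2 = 120·0.00155156·0.1369 = 0.025489
  L_B = C(16,14)·0.86^14·0.14^2 = 120·0.121054·0.0196 = 0.284718
Multiply by the mixture weights:
  π_A·L_A = 0.52 × 0.025489 = 0.0132543
  π_B·L_B = 0.48 × 0.284718 = 0.136665
Marginal: 0.0132543 + 0.136665 = 0.149919
P(Component A | 14 successes out of 16) ≈ 0.088

0.088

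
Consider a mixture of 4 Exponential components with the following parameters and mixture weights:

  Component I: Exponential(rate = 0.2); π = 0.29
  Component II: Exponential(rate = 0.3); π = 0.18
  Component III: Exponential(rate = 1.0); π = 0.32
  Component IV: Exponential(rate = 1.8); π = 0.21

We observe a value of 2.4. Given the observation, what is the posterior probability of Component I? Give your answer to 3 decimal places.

P(component k | x) = w_k·f_k(x) / marginal(x), where marginal(x) = Σ_j w_j·f_j(x).
Component likelihoods at x = 2.4:
  L_I = 0.123757
  L_II = 0.146026
  L_III = 0.090718
  L_IV = 0.0239398
Unnormalised posteriors:
  w_I·L_I = 0.29 × 0.123757 = 0.0358894
  w_II·L_II = 0.18 × 0.146026 = 0.0262846
  w_III·L_III = 0.32 × 0.090718 = 0.0290297
  w_IV·L_IV = 0.21 × 0.0239398 = 0.00502736
Marginal: 0.0358894 + 0.0262846 + 0.0290297 + 0.00502736 = 0.0962312
Responsibility of Component I: 0.0358894 / 0.0962312 ≈ 0.373

0.373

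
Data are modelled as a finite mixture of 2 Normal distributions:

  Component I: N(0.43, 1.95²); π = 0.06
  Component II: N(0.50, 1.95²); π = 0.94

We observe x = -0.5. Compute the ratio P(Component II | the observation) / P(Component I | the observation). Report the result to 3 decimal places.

Only the two components matter; the odds are (π_i f_i(x)) / (π_j f_j(x)).
Component likelihoods at x = -0.5:
  f_I = 0.182593
  f_II = 0.179378
0.168615 / 0.0109556 ≈ 15.391

15.391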